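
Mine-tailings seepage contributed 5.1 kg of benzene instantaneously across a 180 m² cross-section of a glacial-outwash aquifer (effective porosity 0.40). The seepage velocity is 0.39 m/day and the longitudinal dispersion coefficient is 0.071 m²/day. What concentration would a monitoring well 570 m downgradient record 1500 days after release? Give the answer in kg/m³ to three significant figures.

For an instantaneous plane source, C(x,t) = M/(n_e·A·√(4πDt)) · exp(−(x−vt)²/(4Dt)), with n_e·A the pore (flow) area.
Plume center vt = 0.39 × 1500 = 585 m, so the well at 570 m is 15 m upgradient of the peak.
√(4πDt) = 36.58 m, giving peak height M/(n_e·A·√(4πDt)) = 5.1/(0.40 × 180 × 36.58) = 0.001936 kg/m³.
(x−vt)²/(4Dt) = (-15)²/(4 × 0.071 × 1500) = 0.5282; exp(−0.5282) = 0.5897.
C = 0.001936 × 0.5897 = 0.00114 kg/m³.

0.00114 kg/m³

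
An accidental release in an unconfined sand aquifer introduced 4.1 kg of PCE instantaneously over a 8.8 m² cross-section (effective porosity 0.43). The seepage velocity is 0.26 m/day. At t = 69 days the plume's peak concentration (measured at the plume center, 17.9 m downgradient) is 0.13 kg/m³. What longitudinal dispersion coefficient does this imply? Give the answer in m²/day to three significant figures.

0.0801 m²/day

At the plume center C_max = M/(n_e·A·√(4πDt)), so D = M²/(4πt·(n_e·A·C_max)²).
n_e·A·C_max = 0.43 × 8.8 × 0.13 = 0.4919 kg/m.
D = 4.1²/(4π × 69 × 0.4919²) = 0.0801 m²/day.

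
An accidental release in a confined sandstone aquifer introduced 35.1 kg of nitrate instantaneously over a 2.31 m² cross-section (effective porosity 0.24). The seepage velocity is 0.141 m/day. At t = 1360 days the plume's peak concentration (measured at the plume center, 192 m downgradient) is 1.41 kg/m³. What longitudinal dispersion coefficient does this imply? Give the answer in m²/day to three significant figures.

At the plume center C_max = M/(n_e·A·√(4πDt)), so D = M²/(4πt·(n_e·A·C_max)²).
n_e·A·C_max = 0.24 × 2.31 × 1.41 = 0.7817 kg/m.
D = 35.1²/(4π × 1360 × 0.7817²) = 0.118 m²/day.

0.118 m²/day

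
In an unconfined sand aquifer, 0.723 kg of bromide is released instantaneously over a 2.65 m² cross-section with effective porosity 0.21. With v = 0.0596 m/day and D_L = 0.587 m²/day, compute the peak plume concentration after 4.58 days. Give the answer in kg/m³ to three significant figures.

The peak of an instantaneous 1D plume sits at x = vt; there the Gaussian factor is 1 and C_max = M/(n_e·A·√(4πDt)), where n_e·A is the pore area the mass is dissolved in.
√(4πDt) = √(4π × 0.587 × 4.58) = 5.812 m, so C_max = 0.723/(0.21 × 2.65 × 5.812) = 0.224 kg/m³.

0.224 kg/m³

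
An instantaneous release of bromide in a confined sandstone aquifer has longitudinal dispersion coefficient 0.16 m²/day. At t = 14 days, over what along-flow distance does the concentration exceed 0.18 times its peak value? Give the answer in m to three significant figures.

The plume is Gaussian with σ = √(2Dt) = √(2 × 0.16 × 14) = 2.117 m.
C/C_peak = exp(−Δx²/(2σ²)) = 0.18 ⇒ Δx = σ·√(−2 ln 0.18) = 2.117 × 1.852 = 3.921 m.
Width = 2Δx = 7.84 m.

7.84 m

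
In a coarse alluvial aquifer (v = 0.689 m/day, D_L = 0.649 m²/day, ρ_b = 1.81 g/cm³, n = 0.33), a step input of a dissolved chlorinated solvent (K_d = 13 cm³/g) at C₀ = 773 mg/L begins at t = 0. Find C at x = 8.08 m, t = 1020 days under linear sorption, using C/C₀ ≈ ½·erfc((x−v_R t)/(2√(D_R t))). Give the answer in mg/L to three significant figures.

Retardation factor R = 1 + ρ_b·K_d/n = 1 + 1.81 × 13/0.33 = 72.30.
Sorption retards both mechanisms: v_R = v/R = 0.009530 m/day, D_R = D/R = 0.008976 m²/day.
v_R·t = 0.009530 × 1020 = 9.7206 m; 2√(D_R t) = 6.052 m; argument = (8.08 − 9.7206)/6.052 = -0.2711.
C = C₀ × ½·erfc(-0.2711) = 773 × 0.6493 = 502 mg/L.

502 mg/L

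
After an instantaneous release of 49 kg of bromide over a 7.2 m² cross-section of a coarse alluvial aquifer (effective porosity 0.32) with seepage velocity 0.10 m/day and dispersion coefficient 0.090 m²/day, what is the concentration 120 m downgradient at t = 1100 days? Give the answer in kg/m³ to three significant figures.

0.468 kg/m³

For an instantaneous plane source, C(x,t) = M/(n_e·A·√(4πDt)) · exp(−(x−vt)²/(4Dt)), with n_e·A the pore (flow) area.
Plume center vt = 0.10 × 1100 = 110 m, so the well at 120 m is 10 m downgradient of the peak.
√(4πDt) = 35.27 m, giving peak height M/(n_e·A·√(4πDt)) = 49/(0.32 × 7.2 × 35.27) = 0.6030 kg/m³.
(x−vt)²/(4Dt) = (10)²/(4 × 0.090 × 1100) = 0.2525; exp(−0.2525) = 0.7769.
C = 0.6030 × 0.7769 = 0.468 kg/m³.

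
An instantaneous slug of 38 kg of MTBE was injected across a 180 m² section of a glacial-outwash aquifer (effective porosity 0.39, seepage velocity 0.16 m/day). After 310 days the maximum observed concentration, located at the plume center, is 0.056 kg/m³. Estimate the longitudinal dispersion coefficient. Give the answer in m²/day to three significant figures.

0.0240 m²/day

At the plume center C_max = M/(n_e·A·√(4πDt)), so D = M²/(4πt·(n_e·A·C_max)²).
n_e·A·C_max = 0.39 × 180 × 0.056 = 3.931 kg/m.
D = 38²/(4π × 310 × 3.931²) = 0.0240 m²/day.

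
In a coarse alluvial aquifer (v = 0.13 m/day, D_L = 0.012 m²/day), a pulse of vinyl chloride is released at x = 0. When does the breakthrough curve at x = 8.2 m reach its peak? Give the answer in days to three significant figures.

62.4 days

For the 1D instantaneous-source solution, setting ∂C/∂t = 0 at fixed x gives v²t² + 2Dt − x² = 0, so t = (√(D² + v²x²) − D)/v².
√(D² + v²x²) = √(0.012² + 0.13² × 8.2²) = 1.066; v² = 0.0169.
t = (1.066 − 0.012)/0.0169 = 62.4 days (vs. the pure-advection estimate x/v = 63.1 d).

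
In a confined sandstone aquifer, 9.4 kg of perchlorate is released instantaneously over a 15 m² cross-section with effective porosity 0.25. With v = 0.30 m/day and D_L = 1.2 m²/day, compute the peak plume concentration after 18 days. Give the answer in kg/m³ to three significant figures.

0.152 kg/m³

The peak of an instantaneous 1D plume sits at x = vt; there the Gaussian factor is 1 and C_max = M/(n_e·A·√(4πDt)), where n_e·A is the pore area the mass is dissolved in.
√(4πDt) = √(4π × 1.2 × 18) = 16.48 m, so C_max = 9.4/(0.25 × 15 × 16.48) = 0.152 kg/m³.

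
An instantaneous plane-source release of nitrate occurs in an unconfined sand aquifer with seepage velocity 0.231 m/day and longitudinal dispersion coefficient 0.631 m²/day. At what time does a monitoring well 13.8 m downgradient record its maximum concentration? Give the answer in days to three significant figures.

For the 1D instantaneous-source solution, setting ∂C/∂t = 0 at fixed x gives v²t² + 2Dt − x² = 0, so t = (√(D² + v²x²) − D)/v².
√(D² + v²x²) = √(0.631² + 0.231² × 13.8²) = 3.250; v² = 0.053361.
t = (3.250 − 0.631)/0.053361 = 49.1 days (vs. the pure-advection estimate x/v = 59.7 d).

49.1 days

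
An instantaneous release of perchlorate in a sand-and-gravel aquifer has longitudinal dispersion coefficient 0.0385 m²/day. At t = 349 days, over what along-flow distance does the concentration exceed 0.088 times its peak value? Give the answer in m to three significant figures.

22.9 m

The plume is Gaussian with σ = √(2Dt) = √(2 × 0.0385 × 349) = 5.184 m.
C/C_peak = exp(−Δx²/(2σ²)) = 0.088 ⇒ Δx = σ·√(−2 ln 0.088) = 5.184 × 2.205 = 11.43 m.
Width = 2Δx = 22.9 m.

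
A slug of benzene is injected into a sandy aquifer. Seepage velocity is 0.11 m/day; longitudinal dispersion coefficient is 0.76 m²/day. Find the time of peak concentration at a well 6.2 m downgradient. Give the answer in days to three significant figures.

21.6 days

For the 1D instantaneous-source solution, setting ∂C/∂t = 0 at fixed x gives v²t² + 2Dt − x² = 0, so t = (√(D² + v²x²) − D)/v².
√(D² + v²x²) = √(0.76² + 0.11² × 6.2²) = 1.021; v² = 0.0121.
t = (1.021 − 0.76)/0.0121 = 21.6 days (vs. the pure-advection estimate x/v = 56.4 d).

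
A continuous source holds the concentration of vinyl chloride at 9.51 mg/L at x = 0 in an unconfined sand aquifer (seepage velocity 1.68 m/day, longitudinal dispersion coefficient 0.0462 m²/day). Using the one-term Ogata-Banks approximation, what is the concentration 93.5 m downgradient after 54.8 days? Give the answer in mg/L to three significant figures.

For a continuous step input, C/C₀ ≈ ½·erfc((x−vt)/(2√(Dt))).
vt = 1.68 × 54.8 = 92.064 m and 2√(Dt) = 2√(0.0462 × 54.8) = 3.182 m.
Argument (x−vt)/(2√(Dt)) = (93.5 − 92.064)/3.182 = 0.4513; ½·erfc(0.4513) = 0.2617.
C = 9.51 × 0.2617 = 2.49 mg/L.

2.49 mg/L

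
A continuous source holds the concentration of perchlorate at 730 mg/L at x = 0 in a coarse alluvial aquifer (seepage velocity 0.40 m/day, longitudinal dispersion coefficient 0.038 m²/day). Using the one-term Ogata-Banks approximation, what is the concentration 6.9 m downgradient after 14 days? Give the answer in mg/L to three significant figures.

75.8 mg/L

For a continuous step input, C/C₀ ≈ ½·erfc((x−vt)/(2√(Dt))).
vt = 0.40 × 14 = 5.6 m and 2√(Dt) = 2√(0.038 × 14) = 1.459 m.
Argument (x−vt)/(2√(Dt)) = (6.9 − 5.6)/1.459 = 0.8910; ½·erfc(0.8910) = 0.1038.
C = 730 × 0.1038 = 75.8 mg/L.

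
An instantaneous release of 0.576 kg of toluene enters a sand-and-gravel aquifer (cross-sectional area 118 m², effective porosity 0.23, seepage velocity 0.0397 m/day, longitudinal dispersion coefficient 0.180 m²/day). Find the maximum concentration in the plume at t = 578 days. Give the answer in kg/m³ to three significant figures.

0.000587 kg/m³

The peak of an instantaneous 1D plume sits at x = vt; there the Gaussian factor is 1 and C_max = M/(n_e·A·√(4πDt)), where n_e·A is the pore area the mass is dissolved in.
√(4πDt) = √(4π × 0.180 × 578) = 36.16 m, so C_max = 0.576/(0.23 × 118 × 36.16) = 0.000587 kg/m³.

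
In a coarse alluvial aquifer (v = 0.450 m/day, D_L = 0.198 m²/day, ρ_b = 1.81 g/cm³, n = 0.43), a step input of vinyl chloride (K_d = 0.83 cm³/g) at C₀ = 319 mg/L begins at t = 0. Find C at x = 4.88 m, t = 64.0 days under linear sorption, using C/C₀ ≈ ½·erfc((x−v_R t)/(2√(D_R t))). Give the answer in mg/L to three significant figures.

236 mg/L

Retardation factor R = 1 + ρ_b·K_d/n = 1 + 1.81 × 0.83/0.43 = 4.494.
Sorption retards both mechanisms: v_R = v/R = 0.1001 m/day, D_R = D/R = 0.04406 m²/day.
v_R·t = 0.1001 × 64.0 = 6.4064 m; 2√(D_R t) = 3.358 m; argument = (4.88 − 6.4064)/3.358 = -0.4546.
C = C₀ × ½·erfc(-0.4546) = 319 × 0.7399 = 236 mg/L.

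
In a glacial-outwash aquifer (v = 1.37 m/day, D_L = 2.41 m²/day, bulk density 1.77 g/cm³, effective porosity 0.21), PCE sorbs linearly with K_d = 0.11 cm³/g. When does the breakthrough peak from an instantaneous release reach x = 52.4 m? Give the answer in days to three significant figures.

Retardation factor R = 1 + ρ_b·K_d/n = 1 + 1.77 × 0.11/0.21 = 1.927.
Sorption retards both mechanisms: v_R = v/R = 0.7109 m/day, D_R = D/R = 1.251 m²/day.
Peak time from v_R²t² + 2D_R t − x² = 0: t = (√(D_R² + v_R²x²) − D_R)/v_R².
√(D_R² + v_R²x²) = √(1.251² + 0.7109² × 52.4²) = 37.27; v_R² = 0.5054.
t = (37.27 − 1.251)/0.5054 = 71.3 days.

71.3 days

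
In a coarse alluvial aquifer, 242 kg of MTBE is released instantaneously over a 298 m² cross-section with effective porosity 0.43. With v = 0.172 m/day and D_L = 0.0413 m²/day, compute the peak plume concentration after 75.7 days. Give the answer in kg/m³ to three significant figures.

0.301 kg/m³

The peak of an instantaneous 1D plume sits at x = vt; there the Gaussian factor is 1 and C_max = M/(n_e·A·√(4πDt)), where n_e·A is the pore area the mass is dissolved in.
√(4πDt) = √(4π × 0.0413 × 75.7) = 6.268 m, so C_max = 242/(0.43 × 298 × 6.268) = 0.301 kg/m³.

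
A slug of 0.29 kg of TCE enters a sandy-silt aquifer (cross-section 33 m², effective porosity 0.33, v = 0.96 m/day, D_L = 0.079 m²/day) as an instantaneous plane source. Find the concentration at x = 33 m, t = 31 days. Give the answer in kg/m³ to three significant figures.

For an instantaneous plane source, C(x,t) = M/(n_e·A·√(4πDt)) · exp(−(x−vt)²/(4Dt)), with n_e·A the pore (flow) area.
Plume center vt = 0.96 × 31 = 29.76 m, so the well at 33 m is 3.24 m downgradient of the peak.
√(4πDt) = 5.548 m, giving peak height M/(n_e·A·√(4πDt)) = 0.29/(0.33 × 33 × 5.548) = 0.004800 kg/m³.
(x−vt)²/(4Dt) = (3.24)²/(4 × 0.079 × 31) = 1.072; exp(−1.072) = 0.3423.
C = 0.004800 × 0.3423 = 0.00164 kg/m³.

0.00164 kg/m³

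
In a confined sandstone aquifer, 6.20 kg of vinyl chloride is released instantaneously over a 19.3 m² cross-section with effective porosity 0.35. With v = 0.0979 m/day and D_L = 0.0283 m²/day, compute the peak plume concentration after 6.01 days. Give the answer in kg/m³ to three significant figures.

0.628 kg/m³

The peak of an instantaneous 1D plume sits at x = vt; there the Gaussian factor is 1 and C_max = M/(n_e·A·√(4πDt)), where n_e·A is the pore area the mass is dissolved in.
√(4πDt) = √(4π × 0.0283 × 6.01) = 1.462 m, so C_max = 6.20/(0.35 × 19.3 × 1.462) = 0.628 kg/m³.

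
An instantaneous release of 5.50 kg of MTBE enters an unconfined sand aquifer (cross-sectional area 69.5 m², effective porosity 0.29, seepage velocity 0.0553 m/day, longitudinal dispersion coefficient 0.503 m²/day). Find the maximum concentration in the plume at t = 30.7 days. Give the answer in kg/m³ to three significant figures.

The peak of an instantaneous 1D plume sits at x = vt; there the Gaussian factor is 1 and C_max = M/(n_e·A·√(4πDt)), where n_e·A is the pore area the mass is dissolved in.
√(4πDt) = √(4π × 0.503 × 30.7) = 13.93 m, so C_max = 5.50/(0.29 × 69.5 × 13.93) = 0.0196 kg/m³.

0.0196 kg/m³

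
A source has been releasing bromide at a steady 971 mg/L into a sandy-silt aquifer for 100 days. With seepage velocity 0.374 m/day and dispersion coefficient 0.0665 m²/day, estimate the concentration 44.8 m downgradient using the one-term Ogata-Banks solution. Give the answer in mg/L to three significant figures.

For a continuous step input, C/C₀ ≈ ½·erfc((x−vt)/(2√(Dt))).
vt = 0.374 × 100 = 37.4 m and 2√(Dt) = 2√(0.0665 × 100) = 5.158 m.
Argument (x−vt)/(2√(Dt)) = (44.8 − 37.4)/5.158 = 1.435; ½·erfc(1.435) = 0.02121.
C = 971 × 0.02121 = 20.6 mg/L.

20.6 mg/L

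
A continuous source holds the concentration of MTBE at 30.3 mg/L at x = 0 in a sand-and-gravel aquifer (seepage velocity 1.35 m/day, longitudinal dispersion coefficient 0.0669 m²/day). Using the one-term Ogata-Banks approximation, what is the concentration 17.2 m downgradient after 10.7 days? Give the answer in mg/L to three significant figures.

0.323 mg/L

For a continuous step input, C/C₀ ≈ ½·erfc((x−vt)/(2√(Dt))).
vt = 1.35 × 10.7 = 14.445 m and 2√(Dt) = 2√(0.0669 × 10.7) = 1.692 m.
Argument (x−vt)/(2√(Dt)) = (17.2 − 14.445)/1.692 = 1.628; ½·erfc(1.628) = 0.01066.
C = 30.3 × 0.01066 = 0.323 mg/L.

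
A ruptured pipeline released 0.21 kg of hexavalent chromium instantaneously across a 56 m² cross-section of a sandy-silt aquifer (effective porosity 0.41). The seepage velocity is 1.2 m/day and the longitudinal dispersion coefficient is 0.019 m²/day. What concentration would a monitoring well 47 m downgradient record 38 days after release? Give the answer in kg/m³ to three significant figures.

For an instantaneous plane source, C(x,t) = M/(n_e·A·√(4πDt)) · exp(−(x−vt)²/(4Dt)), with n_e·A the pore (flow) area.
Plume center vt = 1.2 × 38 = 45.6 m, so the well at 47 m is 1.4 m downgradient of the peak.
√(4πDt) = 3.012 m, giving peak height M/(n_e·A·√(4πDt)) = 0.21/(0.41 × 56 × 3.012) = 0.003037 kg/m³.
(x−vt)²/(4Dt) = (1.4)²/(4 × 0.019 × 38) = 0.6787; exp(−0.6787) = 0.5073.
C = 0.003037 × 0.5073 = 0.00154 kg/m³.

0.00154 kg/m³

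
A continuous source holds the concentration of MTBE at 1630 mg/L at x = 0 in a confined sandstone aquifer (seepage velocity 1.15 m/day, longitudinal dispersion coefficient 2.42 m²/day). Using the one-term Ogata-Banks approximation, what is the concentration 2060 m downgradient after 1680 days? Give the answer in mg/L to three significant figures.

For a continuous step input, C/C₀ ≈ ½·erfc((x−vt)/(2√(Dt))).
vt = 1.15 × 1680 = 1932 m and 2√(Dt) = 2√(2.42 × 1680) = 127.5 m.
Argument (x−vt)/(2√(Dt)) = (2060 − 1932)/127.5 = 1.004; ½·erfc(1.004) = 0.07782.
C = 1630 × 0.07782 = 127 mg/L.

127 mg/L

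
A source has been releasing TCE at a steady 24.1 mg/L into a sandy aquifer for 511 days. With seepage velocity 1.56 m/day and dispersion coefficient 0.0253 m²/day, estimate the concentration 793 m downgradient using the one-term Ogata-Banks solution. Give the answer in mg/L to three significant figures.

For a continuous step input, C/C₀ ≈ ½·erfc((x−vt)/(2√(Dt))).
vt = 1.56 × 511 = 797.16 m and 2√(Dt) = 2√(0.0253 × 511) = 7.191 m.
Argument (x−vt)/(2√(Dt)) = (793 − 797.16)/7.191 = -0.5785; ½·erfc(-0.5785) = 0.7934.
C = 24.1 × 0.7934 = 19.1 mg/L.

19.1 mg/L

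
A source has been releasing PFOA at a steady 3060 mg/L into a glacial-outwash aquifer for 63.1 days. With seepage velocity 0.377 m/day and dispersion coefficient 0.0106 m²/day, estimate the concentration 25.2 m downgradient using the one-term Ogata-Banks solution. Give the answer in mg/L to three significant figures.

340 mg/L

For a continuous step input, C/C₀ ≈ ½·erfc((x−vt)/(2√(Dt))).
vt = 0.377 × 63.1 = 23.7887 m and 2√(Dt) = 2√(0.0106 × 63.1) = 1.636 m.
Argument (x−vt)/(2√(Dt)) = (25.2 − 23.7887)/1.636 = 0.8627; ½·erfc(0.8627) = 0.1112.
C = 3060 × 0.1112 = 340 mg/L.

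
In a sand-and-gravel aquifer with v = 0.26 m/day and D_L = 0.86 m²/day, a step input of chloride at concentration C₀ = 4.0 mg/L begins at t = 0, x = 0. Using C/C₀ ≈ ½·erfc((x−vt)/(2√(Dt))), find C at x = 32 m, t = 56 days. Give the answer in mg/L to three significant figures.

For a continuous step input, C/C₀ ≈ ½·erfc((x−vt)/(2√(Dt))).
vt = 0.26 × 56 = 14.56 m and 2√(Dt) = 2√(0.86 × 56) = 13.88 m.
Argument (x−vt)/(2√(Dt)) = (32 − 14.56)/13.88 = 1.256; ½·erfc(1.256) = 0.03785.
C = 4.0 × 0.03785 = 0.151 mg/L.

0.151 mg/L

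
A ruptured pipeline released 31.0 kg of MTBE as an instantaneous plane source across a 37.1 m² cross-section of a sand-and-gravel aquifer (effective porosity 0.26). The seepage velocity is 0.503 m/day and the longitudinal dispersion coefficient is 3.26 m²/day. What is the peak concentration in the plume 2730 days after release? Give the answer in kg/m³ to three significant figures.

The peak of an instantaneous 1D plume sits at x = vt; there the Gaussian factor is 1 and C_max = M/(n_e·A·√(4πDt)), where n_e·A is the pore area the mass is dissolved in.
√(4πDt) = √(4π × 3.26 × 2730) = 334.4 m, so C_max = 31.0/(0.26 × 37.1 × 334.4) = 0.00961 kg/m³.

0.00961 kg/m³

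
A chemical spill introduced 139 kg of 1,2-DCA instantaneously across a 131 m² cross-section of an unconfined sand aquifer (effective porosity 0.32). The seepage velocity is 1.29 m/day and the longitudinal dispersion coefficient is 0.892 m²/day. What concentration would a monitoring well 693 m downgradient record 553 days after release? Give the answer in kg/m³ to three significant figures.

For an instantaneous plane source, C(x,t) = M/(n_e·A·√(4πDt)) · exp(−(x−vt)²/(4Dt)), with n_e·A the pore (flow) area.
Plume center vt = 1.29 × 553 = 713.37 m, so the well at 693 m is 20.37 m upgradient of the peak.
√(4πDt) = 78.73 m, giving peak height M/(n_e·A·√(4πDt)) = 139/(0.32 × 131 × 78.73) = 0.04212 kg/m³.
(x−vt)²/(4Dt) = (-20.37)²/(4 × 0.892 × 553) = 0.2103; exp(−0.2103) = 0.8103.
C = 0.04212 × 0.8103 = 0.0341 kg/m³.

0.0341 kg/m³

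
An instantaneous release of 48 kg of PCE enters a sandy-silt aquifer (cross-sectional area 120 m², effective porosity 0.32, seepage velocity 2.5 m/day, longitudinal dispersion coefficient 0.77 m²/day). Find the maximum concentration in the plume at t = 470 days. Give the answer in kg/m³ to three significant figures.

0.0185 kg/m³

The peak of an instantaneous 1D plume sits at x = vt; there the Gaussian factor is 1 and C_max = M/(n_e·A·√(4πDt)), where n_e·A is the pore area the mass is dissolved in.
√(4πDt) = √(4π × 0.77 × 470) = 67.44 m, so C_max = 48/(0.32 × 120 × 67.44) = 0.0185 kg/m³.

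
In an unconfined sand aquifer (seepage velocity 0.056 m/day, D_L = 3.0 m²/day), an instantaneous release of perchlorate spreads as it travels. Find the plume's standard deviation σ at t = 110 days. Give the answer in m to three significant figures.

Dispersive spreading gives a Gaussian with σ² = 2Dt; advection only shifts the center.
σ = √(2 × 3.0 × 110) = 25.7 m.

25.7 m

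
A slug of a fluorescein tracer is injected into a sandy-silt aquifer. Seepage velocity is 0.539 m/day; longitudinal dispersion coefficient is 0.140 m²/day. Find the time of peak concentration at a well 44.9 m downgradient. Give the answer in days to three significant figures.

82.8 days

For the 1D instantaneous-source solution, setting ∂C/∂t = 0 at fixed x gives v²t² + 2Dt − x² = 0, so t = (√(D² + v²x²) − D)/v².
√(D² + v²x²) = √(0.140² + 0.539² × 44.9²) = 24.20; v² = 0.290521.
t = (24.20 − 0.140)/0.290521 = 82.8 days (vs. the pure-advection estimate x/v = 83.3 d).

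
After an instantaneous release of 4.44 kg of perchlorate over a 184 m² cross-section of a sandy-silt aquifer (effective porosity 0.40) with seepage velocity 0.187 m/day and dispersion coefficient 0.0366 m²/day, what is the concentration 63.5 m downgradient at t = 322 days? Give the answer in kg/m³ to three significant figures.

0.00394 kg/m³

For an instantaneous plane source, C(x,t) = M/(n_e·A·√(4πDt)) · exp(−(x−vt)²/(4Dt)), with n_e·A the pore (flow) area.
Plume center vt = 0.187 × 322 = 60.214 m, so the well at 63.5 m is 3.286 m downgradient of the peak.
√(4πDt) = 12.17 m, giving peak height M/(n_e·A·√(4πDt)) = 4.44/(0.40 × 184 × 12.17) = 0.004957 kg/m³.
(x−vt)²/(4Dt) = (3.286)²/(4 × 0.0366 × 322) = 0.2291; exp(−0.2291) = 0.7952.
C = 0.004957 × 0.7952 = 0.00394 kg/m³.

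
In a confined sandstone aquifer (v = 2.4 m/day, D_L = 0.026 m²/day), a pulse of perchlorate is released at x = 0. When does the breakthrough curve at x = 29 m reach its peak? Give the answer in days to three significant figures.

12.1 days

For the 1D instantaneous-source solution, setting ∂C/∂t = 0 at fixed x gives v²t² + 2Dt − x² = 0, so t = (√(D² + v²x²) − D)/v².
√(D² + v²x²) = √(0.026² + 2.4² × 29²) = 69.60; v² = 5.76.
t = (69.60 − 0.026)/5.76 = 12.1 days (vs. the pure-advection estimate x/v = 12.1 d).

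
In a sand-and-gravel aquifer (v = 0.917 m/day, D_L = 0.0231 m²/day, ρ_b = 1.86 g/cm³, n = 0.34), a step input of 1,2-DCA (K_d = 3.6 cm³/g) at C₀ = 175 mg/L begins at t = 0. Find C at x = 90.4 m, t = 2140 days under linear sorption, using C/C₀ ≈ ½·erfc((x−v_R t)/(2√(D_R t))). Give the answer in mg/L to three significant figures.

Retardation factor R = 1 + ρ_b·K_d/n = 1 + 1.86 × 3.6/0.34 = 20.69.
Sorption retards both mechanisms: v_R = v/R = 0.04432 m/day, D_R = D/R = 0.001116 m²/day.
v_R·t = 0.04432 × 2140 = 94.8448 m; 2√(D_R t) = 3.091 m; argument = (90.4 − 94.8448)/3.091 = -1.438.
C = C₀ × ½·erfc(-1.438) = 175 × 0.9790 = 171 mg/L.

171 mg/L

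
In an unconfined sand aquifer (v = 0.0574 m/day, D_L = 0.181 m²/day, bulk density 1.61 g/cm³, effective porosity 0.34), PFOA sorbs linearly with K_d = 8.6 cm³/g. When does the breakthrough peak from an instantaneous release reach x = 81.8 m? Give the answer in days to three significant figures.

57200 days

Retardation factor R = 1 + ρ_b·K_d/n = 1 + 1.61 × 8.6/0.34 = 41.72.
Sorption retards both mechanisms: v_R = v/R = 0.001376 m/day, D_R = D/R = 0.004338 m²/day.
Peak time from v_R²t² + 2D_R t − x² = 0: t = (√(D_R² + v_R²x²) − D_R)/v_R².
√(D_R² + v_R²x²) = √(0.004338² + 0.001376² × 81.8²) = 0.1126; v_R² = 1.893e-06.
t = (0.1126 − 0.004338)/1.893e-06 = 57200 days.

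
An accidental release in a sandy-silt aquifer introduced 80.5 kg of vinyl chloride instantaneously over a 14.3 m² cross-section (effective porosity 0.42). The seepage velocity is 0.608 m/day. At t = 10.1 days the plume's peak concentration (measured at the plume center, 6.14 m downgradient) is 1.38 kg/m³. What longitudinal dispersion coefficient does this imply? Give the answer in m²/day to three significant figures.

At the plume center C_max = M/(n_e·A·√(4πDt)), so D = M²/(4πt·(n_e·A·C_max)²).
n_e·A·C_max = 0.42 × 14.3 × 1.38 = 8.288 kg/m.
D = 80.5²/(4π × 10.1 × 8.288²) = 0.743 m²/day.

0.743 m²/day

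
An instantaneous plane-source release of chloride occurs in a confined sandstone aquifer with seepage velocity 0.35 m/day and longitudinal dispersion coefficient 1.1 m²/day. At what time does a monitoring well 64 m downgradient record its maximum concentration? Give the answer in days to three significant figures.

For the 1D instantaneous-source solution, setting ∂C/∂t = 0 at fixed x gives v²t² + 2Dt − x² = 0, so t = (√(D² + v²x²) − D)/v².
√(D² + v²x²) = √(1.1² + 0.35² × 64²) = 22.43; v² = 0.1225.
t = (22.43 − 1.1)/0.1225 = 174 days (vs. the pure-advection estimate x/v = 183 d).

174 days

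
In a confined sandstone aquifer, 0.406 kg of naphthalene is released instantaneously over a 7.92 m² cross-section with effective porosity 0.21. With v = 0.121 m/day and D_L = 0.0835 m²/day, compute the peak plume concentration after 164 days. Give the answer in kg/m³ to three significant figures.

0.0186 kg/m³

The peak of an instantaneous 1D plume sits at x = vt; there the Gaussian factor is 1 and C_max = M/(n_e·A·√(4πDt)), where n_e·A is the pore area the mass is dissolved in.
√(4πDt) = √(4π × 0.0835 × 164) = 13.12 m, so C_max = 0.406/(0.21 × 7.92 × 13.12) = 0.0186 kg/m³.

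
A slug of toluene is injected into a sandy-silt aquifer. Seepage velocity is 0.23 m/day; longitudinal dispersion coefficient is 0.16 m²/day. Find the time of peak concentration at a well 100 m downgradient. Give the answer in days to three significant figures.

For the 1D instantaneous-source solution, setting ∂C/∂t = 0 at fixed x gives v²t² + 2Dt − x² = 0, so t = (√(D² + v²x²) − D)/v².
√(D² + v²x²) = √(0.16² + 0.23² × 100²) = 23.00; v² = 0.0529.
t = (23.00 − 0.16)/0.0529 = 432 days (vs. the pure-advection estimate x/v = 435 d).

432 days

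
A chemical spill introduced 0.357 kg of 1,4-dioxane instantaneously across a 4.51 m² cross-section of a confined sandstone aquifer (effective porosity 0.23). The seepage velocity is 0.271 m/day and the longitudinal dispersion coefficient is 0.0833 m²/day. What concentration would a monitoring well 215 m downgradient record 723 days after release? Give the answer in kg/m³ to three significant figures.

0.00277 kg/m³

For an instantaneous plane source, C(x,t) = M/(n_e·A·√(4πDt)) · exp(−(x−vt)²/(4Dt)), with n_e·A the pore (flow) area.
Plume center vt = 0.271 × 723 = 195.933 m, so the well at 215 m is 19.067 m downgradient of the peak.
√(4πDt) = 27.51 m, giving peak height M/(n_e·A·√(4πDt)) = 0.357/(0.23 × 4.51 × 27.51) = 0.01251 kg/m³.
(x−vt)²/(4Dt) = (19.067)²/(4 × 0.0833 × 723) = 1.509; exp(−1.509) = 0.2211.
C = 0.01251 × 0.2211 = 0.00277 kg/m³.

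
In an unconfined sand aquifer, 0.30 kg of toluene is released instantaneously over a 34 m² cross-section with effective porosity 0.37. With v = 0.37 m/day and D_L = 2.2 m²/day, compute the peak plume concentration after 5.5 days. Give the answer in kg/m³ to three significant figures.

0.00193 kg/m³

The peak of an instantaneous 1D plume sits at x = vt; there the Gaussian factor is 1 and C_max = M/(n_e·A·√(4πDt)), where n_e·A is the pore area the mass is dissolved in.
√(4πDt) = √(4π × 2.2 × 5.5) = 12.33 m, so C_max = 0.30/(0.37 × 34 × 12.33) = 0.00193 kg/m³.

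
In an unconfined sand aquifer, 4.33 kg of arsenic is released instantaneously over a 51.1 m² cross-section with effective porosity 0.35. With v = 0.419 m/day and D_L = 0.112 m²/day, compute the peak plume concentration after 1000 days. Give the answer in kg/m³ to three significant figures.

0.00645 kg/m³

The peak of an instantaneous 1D plume sits at x = vt; there the Gaussian factor is 1 and C_max = M/(n_e·A·√(4πDt)), where n_e·A is the pore area the mass is dissolved in.
√(4πDt) = √(4π × 0.112 × 1000) = 37.52 m, so C_max = 4.33/(0.35 × 51.1 × 37.52) = 0.00645 kg/m³.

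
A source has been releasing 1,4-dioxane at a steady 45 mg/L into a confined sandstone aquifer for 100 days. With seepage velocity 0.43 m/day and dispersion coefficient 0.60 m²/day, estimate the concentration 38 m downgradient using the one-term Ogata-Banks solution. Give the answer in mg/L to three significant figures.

For a continuous step input, C/C₀ ≈ ½·erfc((x−vt)/(2√(Dt))).
vt = 0.43 × 100 = 43 m and 2√(Dt) = 2√(0.60 × 100) = 15.49 m.
Argument (x−vt)/(2√(Dt)) = (38 − 43)/15.49 = -0.3228; ½·erfc(-0.3228) = 0.6760.
C = 45 × 0.6760 = 30.4 mg/L.

30.4 mg/L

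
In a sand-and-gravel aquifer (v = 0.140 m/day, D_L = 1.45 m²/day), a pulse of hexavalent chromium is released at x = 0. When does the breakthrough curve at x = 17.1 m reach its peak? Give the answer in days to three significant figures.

68.8 days

For the 1D instantaneous-source solution, setting ∂C/∂t = 0 at fixed x gives v²t² + 2Dt − x² = 0, so t = (√(D² + v²x²) − D)/v².
√(D² + v²x²) = √(1.45² + 0.140² × 17.1²) = 2.799; v² = 0.0196.
t = (2.799 − 1.45)/0.0196 = 68.8 days (vs. the pure-advection estimate x/v = 122 d).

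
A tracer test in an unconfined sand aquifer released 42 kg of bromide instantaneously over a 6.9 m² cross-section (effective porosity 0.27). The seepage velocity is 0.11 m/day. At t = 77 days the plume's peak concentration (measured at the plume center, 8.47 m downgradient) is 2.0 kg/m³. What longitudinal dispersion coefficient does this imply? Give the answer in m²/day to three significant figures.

At the plume center C_max = M/(n_e·A·√(4πDt)), so D = M²/(4πt·(n_e·A·C_max)²).
n_e·A·C_max = 0.27 × 6.9 × 2.0 = 3.726 kg/m.
D = 42²/(4π × 77 × 3.726²) = 0.131 m²/day.

0.131 m²/day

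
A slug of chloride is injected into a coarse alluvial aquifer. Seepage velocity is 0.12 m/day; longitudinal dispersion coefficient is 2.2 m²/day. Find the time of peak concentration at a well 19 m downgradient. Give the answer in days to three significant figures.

For the 1D instantaneous-source solution, setting ∂C/∂t = 0 at fixed x gives v²t² + 2Dt − x² = 0, so t = (√(D² + v²x²) − D)/v².
√(D² + v²x²) = √(2.2² + 0.12² × 19²) = 3.168; v² = 0.0144.
t = (3.168 − 2.2)/0.0144 = 67.2 days (vs. the pure-advection estimate x/v = 158 d).

67.2 days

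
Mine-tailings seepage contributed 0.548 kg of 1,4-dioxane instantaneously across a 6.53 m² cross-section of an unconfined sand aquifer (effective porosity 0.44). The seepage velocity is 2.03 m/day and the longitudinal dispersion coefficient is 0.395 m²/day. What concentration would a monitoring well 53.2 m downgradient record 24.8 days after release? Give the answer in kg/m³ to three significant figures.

For an instantaneous plane source, C(x,t) = M/(n_e·A·√(4πDt)) · exp(−(x−vt)²/(4Dt)), with n_e·A the pore (flow) area.
Plume center vt = 2.03 × 24.8 = 50.344 m, so the well at 53.2 m is 2.856 m downgradient of the peak.
√(4πDt) = 11.10 m, giving peak height M/(n_e·A·√(4πDt)) = 0.548/(0.44 × 6.53 × 11.10) = 0.01718 kg/m³.
(x−vt)²/(4Dt) = (2.856)²/(4 × 0.395 × 24.8) = 0.2082; exp(−0.2082) = 0.8120.
C = 0.01718 × 0.8120 = 0.0140 kg/m³.

0.0140 kg/m³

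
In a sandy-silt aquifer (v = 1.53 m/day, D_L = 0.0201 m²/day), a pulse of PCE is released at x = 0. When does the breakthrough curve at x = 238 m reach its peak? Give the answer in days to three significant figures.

156 days

For the 1D instantaneous-source solution, setting ∂C/∂t = 0 at fixed x gives v²t² + 2Dt − x² = 0, so t = (√(D² + v²x²) − D)/v².
√(D² + v²x²) = √(0.0201² + 1.53² × 238²) = 364.1; v² = 2.3409.
t = (364.1 − 0.0201)/2.3409 = 156 days (vs. the pure-advection estimate x/v = 156 d).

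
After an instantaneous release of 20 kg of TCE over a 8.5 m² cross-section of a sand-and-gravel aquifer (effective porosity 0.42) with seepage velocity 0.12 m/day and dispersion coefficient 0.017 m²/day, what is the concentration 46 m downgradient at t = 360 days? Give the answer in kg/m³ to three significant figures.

For an instantaneous plane source, C(x,t) = M/(n_e·A·√(4πDt)) · exp(−(x−vt)²/(4Dt)), with n_e·A the pore (flow) area.
Plume center vt = 0.12 × 360 = 43.2 m, so the well at 46 m is 2.8 m downgradient of the peak.
√(4πDt) = 8.770 m, giving peak height M/(n_e·A·√(4πDt)) = 20/(0.42 × 8.5 × 8.770) = 0.6388 kg/m³.
(x−vt)²/(4Dt) = (2.8)²/(4 × 0.017 × 360) = 0.3203; exp(−0.3203) = 0.7259.
C = 0.6388 × 0.7259 = 0.464 kg/m³.

0.464 kg/m³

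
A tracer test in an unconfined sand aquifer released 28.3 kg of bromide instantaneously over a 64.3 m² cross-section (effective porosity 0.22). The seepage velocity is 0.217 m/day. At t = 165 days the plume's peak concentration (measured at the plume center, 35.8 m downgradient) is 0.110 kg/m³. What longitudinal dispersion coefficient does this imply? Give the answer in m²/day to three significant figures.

0.160 m²/day

At the plume center C_max = M/(n_e·A·√(4πDt)), so D = M²/(4πt·(n_e·A·C_max)²).
n_e·A·C_max = 0.22 × 64.3 × 0.110 = 1.556 kg/m.
D = 28.3²/(4π × 165 × 1.556²) = 0.160 m²/day.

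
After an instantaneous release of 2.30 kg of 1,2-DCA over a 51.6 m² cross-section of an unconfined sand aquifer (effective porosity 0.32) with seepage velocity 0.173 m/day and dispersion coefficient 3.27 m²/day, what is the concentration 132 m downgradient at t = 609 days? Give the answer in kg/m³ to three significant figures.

For an instantaneous plane source, C(x,t) = M/(n_e·A·√(4πDt)) · exp(−(x−vt)²/(4Dt)), with n_e·A the pore (flow) area.
Plume center vt = 0.173 × 609 = 105.357 m, so the well at 132 m is 26.643 m downgradient of the peak.
√(4πDt) = 158.2 m, giving peak height M/(n_e·A·√(4πDt)) = 2.30/(0.32 × 51.6 × 158.2) = 0.0008805 kg/m³.
(x−vt)²/(4Dt) = (26.643)²/(4 × 3.27 × 609) = 0.08911; exp(−0.08911) = 0.9147.
C = 0.0008805 × 0.9147 = 0.000805 kg/m³.

0.000805 kg/m³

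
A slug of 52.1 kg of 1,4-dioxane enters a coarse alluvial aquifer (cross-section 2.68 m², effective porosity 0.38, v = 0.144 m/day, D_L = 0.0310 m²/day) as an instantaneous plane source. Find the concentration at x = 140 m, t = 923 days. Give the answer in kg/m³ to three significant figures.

For an instantaneous plane source, C(x,t) = M/(n_e·A·√(4πDt)) · exp(−(x−vt)²/(4Dt)), with n_e·A the pore (flow) area.
Plume center vt = 0.144 × 923 = 132.912 m, so the well at 140 m is 7.088 m downgradient of the peak.
√(4πDt) = 18.96 m, giving peak height M/(n_e·A·√(4πDt)) = 52.1/(0.38 × 2.68 × 18.96) = 2.698 kg/m³.
(x−vt)²/(4Dt) = (7.088)²/(4 × 0.0310 × 923) = 0.4390; exp(−0.4390) = 0.6447.
C = 2.698 × 0.6447 = 1.74 kg/m³.

1.74 kg/m³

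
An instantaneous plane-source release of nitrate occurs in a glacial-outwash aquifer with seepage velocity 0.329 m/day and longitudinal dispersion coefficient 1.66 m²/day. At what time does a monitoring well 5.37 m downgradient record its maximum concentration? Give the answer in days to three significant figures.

For the 1D instantaneous-source solution, setting ∂C/∂t = 0 at fixed x gives v²t² + 2Dt − x² = 0, so t = (√(D² + v²x²) − D)/v².
√(D² + v²x²) = √(1.66² + 0.329² × 5.37²) = 2.424; v² = 0.108241.
t = (2.424 − 1.66)/0.108241 = 7.06 days (vs. the pure-advection estimate x/v = 16.3 d).

7.06 days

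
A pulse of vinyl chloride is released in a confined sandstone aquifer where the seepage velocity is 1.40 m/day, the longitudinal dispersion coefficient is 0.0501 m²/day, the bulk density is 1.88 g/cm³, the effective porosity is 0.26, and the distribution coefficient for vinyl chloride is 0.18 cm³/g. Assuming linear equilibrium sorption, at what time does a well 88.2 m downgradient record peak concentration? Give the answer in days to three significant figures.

Retardation factor R = 1 + ρ_b·K_d/n = 1 + 1.88 × 0.18/0.26 = 2.302.
Sorption retards both mechanisms: v_R = v/R = 0.6082 m/day, D_R = D/R = 0.02176 m²/day.
Peak time from v_R²t² + 2D_R t − x² = 0: t = (√(D_R² + v_R²x²) − D_R)/v_R².
√(D_R² + v_R²x²) = √(0.02176² + 0.6082² × 88.2²) = 53.64; v_R² = 0.3699.
t = (53.64 − 0.02176)/0.3699 = 145 days.

145 days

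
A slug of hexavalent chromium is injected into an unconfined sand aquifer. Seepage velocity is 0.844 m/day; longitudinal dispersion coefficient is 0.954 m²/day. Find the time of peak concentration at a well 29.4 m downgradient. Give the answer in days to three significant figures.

33.5 days

For the 1D instantaneous-source solution, setting ∂C/∂t = 0 at fixed x gives v²t² + 2Dt − x² = 0, so t = (√(D² + v²x²) − D)/v².
√(D² + v²x²) = √(0.954² + 0.844² × 29.4²) = 24.83; v² = 0.712336.
t = (24.83 − 0.954)/0.712336 = 33.5 days (vs. the pure-advection estimate x/v = 34.8 d).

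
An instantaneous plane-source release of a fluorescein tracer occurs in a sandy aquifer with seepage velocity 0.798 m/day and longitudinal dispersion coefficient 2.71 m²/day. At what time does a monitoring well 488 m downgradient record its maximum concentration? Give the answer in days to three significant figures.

607 days

For the 1D instantaneous-source solution, setting ∂C/∂t = 0 at fixed x gives v²t² + 2Dt − x² = 0, so t = (√(D² + v²x²) − D)/v².
√(D² + v²x²) = √(2.71² + 0.798² × 488²) = 389.4; v² = 0.636804.
t = (389.4 − 2.71)/0.636804 = 607 days (vs. the pure-advection estimate x/v = 612 d).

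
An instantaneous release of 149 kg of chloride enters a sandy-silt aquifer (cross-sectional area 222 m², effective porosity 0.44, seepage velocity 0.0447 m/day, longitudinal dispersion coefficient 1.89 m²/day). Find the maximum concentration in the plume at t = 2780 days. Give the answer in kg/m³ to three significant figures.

0.00594 kg/m³

The peak of an instantaneous 1D plume sits at x = vt; there the Gaussian factor is 1 and C_max = M/(n_e·A·√(4πDt)), where n_e·A is the pore area the mass is dissolved in.
√(4πDt) = √(4π × 1.89 × 2780) = 257.0 m, so C_max = 149/(0.44 × 222 × 257.0) = 0.00594 kg/m³.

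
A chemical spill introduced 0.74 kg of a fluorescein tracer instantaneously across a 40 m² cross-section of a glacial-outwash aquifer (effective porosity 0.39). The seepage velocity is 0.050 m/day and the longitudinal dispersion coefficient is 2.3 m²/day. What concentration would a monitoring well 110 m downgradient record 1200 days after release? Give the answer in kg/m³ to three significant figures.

0.000203 kg/m³

For an instantaneous plane source, C(x,t) = M/(n_e·A·√(4πDt)) · exp(−(x−vt)²/(4Dt)), with n_e·A the pore (flow) area.
Plume center vt = 0.050 × 1200 = 60 m, so the well at 110 m is 50 m downgradient of the peak.
√(4πDt) = 186.2 m, giving peak height M/(n_e·A·√(4πDt)) = 0.74/(0.39 × 40 × 186.2) = 0.0002548 kg/m³.
(x−vt)²/(4Dt) = (50)²/(4 × 2.3 × 1200) = 0.2264; exp(−0.2264) = 0.7974.
C = 0.0002548 × 0.7974 = 0.000203 kg/m³.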